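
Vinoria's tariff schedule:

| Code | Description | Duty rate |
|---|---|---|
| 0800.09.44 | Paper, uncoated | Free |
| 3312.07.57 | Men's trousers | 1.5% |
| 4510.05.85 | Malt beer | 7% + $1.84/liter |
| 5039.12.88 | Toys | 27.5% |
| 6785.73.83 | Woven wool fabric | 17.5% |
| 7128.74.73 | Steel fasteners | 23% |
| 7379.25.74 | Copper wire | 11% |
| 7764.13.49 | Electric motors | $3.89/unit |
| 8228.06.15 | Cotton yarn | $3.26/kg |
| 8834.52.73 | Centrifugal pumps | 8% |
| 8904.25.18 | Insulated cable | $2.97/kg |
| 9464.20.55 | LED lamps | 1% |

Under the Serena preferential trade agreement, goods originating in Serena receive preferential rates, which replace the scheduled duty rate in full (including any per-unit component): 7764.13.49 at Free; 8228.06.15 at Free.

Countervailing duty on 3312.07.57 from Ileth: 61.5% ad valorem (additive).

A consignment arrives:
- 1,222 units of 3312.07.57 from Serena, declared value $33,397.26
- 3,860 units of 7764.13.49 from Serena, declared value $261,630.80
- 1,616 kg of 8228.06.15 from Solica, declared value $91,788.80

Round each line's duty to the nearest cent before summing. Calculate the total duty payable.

Line 1 (3312.07.57, Serena, 1,222 units, $33,397.26):
Base rate for 3312.07.57 is 1.5%.
Origin Serena is the FTA partner but 3312.07.57 is not on the preference list; base rate stands.
The additional-duty order on 3312.07.57 targets Ileth, not Serena; it does not apply.
Duty = $33,397.26 × 1.5% = $500.96.
Line 2 (7764.13.49, Serena, 3,860 units, $261,630.80):
Base rate for 7764.13.49 is $3.89/unit.
Origin Serena qualifies under the Vinoria–Serena agreement and 7764.13.49 is covered: preferential rate Free applies instead.
Duty = $261,630.80 × 0% = $0.00.
Line 3 (8228.06.15, Solica, 1,616 kg, $91,788.80):
Base rate for 8228.06.15 is $3.26/kg.
8228.06.15 has an FTA preferential rate, but origin Solica is not Serena; base rate stands.
Duty = 1,616 × $3.26 = $5,268.16.
Total = $500.96 + $0.00 + $5,268.16 = $5,769.12.

$5,769.12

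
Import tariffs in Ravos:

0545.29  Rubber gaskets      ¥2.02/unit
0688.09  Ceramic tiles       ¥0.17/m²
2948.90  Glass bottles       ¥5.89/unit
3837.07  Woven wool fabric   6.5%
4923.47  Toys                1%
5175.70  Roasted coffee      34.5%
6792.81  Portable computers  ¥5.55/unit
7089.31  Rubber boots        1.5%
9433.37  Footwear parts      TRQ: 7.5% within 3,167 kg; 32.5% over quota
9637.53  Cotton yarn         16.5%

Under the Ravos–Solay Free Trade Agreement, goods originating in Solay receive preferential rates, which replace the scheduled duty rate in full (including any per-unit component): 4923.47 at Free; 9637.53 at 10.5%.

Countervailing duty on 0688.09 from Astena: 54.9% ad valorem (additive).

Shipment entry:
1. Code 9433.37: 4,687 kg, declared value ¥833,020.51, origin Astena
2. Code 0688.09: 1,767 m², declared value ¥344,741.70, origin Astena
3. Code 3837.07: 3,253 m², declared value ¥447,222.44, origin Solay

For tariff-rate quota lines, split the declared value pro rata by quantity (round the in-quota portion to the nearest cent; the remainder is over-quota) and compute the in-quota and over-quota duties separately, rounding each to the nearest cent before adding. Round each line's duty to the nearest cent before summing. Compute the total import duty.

Line 1 (9433.37, Astena, 4,687 kg, ¥833,020.51):
Code 9433.37 is under a tariff-rate quota (threshold 3,167 kg). In-quota: 3,167 kg at 7.5%; over-quota: 1,520 kg at 32.5%.
Pro-rata value split: in-quota = ¥833,020.51 × 3,167/4,687 = ¥562,870.91; over-quota = ¥833,020.51 − ¥562,870.91 = ¥270,149.60.
In-quota duty = ¥562,870.91 × 7.5% = ¥42,215.32. Over-quota duty = ¥270,149.60 × 32.5% = ¥87,798.62.
Line duty = ¥42,215.32 + ¥87,798.62 = ¥130,013.94.
Line 2 (0688.09, Astena, 1,767 m², ¥344,741.70):
Base rate for 0688.09 is ¥0.17/m².
Additional duty on 0688.09 from Astena: +54.9% ad valorem. Applied ad valorem rate = 54.9%.
Duty = ¥344,741.70 × 54.9% + 1,767 × ¥0.17 = ¥189,563.58.
Line 3 (3837.07, Solay, 3,253 m², ¥447,222.44):
Base rate for 3837.07 is 6.5%.
Origin Solay is the FTA partner but 3837.07 is not on the preference list; base rate stands.
Duty = ¥447,222.44 × 6.5% = ¥29,069.46.
Total = ¥130,013.94 + ¥189,563.58 + ¥29,069.46 = ¥348,646.98.

¥348,646.98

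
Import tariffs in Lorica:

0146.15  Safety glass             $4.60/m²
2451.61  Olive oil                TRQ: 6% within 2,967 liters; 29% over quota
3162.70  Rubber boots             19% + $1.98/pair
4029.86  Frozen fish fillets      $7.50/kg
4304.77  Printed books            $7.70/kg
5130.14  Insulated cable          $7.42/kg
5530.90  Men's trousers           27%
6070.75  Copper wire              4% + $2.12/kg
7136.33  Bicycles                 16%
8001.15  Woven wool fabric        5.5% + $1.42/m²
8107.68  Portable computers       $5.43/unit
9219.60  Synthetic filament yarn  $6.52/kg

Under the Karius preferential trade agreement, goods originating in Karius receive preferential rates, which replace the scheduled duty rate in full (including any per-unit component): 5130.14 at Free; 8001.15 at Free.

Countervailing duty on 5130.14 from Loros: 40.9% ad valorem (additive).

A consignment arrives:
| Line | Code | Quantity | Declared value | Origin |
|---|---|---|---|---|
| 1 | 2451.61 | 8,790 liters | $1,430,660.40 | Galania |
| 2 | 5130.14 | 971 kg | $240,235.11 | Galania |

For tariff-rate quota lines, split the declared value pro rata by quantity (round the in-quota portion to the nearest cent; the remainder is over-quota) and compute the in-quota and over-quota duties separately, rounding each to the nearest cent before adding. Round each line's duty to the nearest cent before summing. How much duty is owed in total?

$311,027.29

Line 1 (2451.61, Galania, 8,790 liters, $1,430,660.40):
Code 2451.61 is under a tariff-rate quota (threshold 2,967 liters). In-quota: 2,967 liters at 6%; over-quota: 5,823 liters at 29%.
Pro-rata value split: in-quota = $1,430,660.40 × 2,967/8,790 = $482,908.92; over-quota = $1,430,660.40 − $482,908.92 = $947,751.48.
In-quota duty = $482,908.92 × 6% = $28,974.54. Over-quota duty = $947,751.48 × 29% = $274,847.93.
Line duty = $28,974.54 + $274,847.93 = $303,822.47.
Line 2 (5130.14, Galania, 971 kg, $240,235.11):
Base rate for 5130.14 is $7.42/kg.
5130.14 has an FTA preferential rate, but origin Galania is not Karius; base rate stands.
The additional-duty order on 5130.14 targets Loros, not Galania; it does not apply.
Duty = 971 × $7.42 = $7,204.82.
Total = $303,822.47 + $7,204.82 = $311,027.29.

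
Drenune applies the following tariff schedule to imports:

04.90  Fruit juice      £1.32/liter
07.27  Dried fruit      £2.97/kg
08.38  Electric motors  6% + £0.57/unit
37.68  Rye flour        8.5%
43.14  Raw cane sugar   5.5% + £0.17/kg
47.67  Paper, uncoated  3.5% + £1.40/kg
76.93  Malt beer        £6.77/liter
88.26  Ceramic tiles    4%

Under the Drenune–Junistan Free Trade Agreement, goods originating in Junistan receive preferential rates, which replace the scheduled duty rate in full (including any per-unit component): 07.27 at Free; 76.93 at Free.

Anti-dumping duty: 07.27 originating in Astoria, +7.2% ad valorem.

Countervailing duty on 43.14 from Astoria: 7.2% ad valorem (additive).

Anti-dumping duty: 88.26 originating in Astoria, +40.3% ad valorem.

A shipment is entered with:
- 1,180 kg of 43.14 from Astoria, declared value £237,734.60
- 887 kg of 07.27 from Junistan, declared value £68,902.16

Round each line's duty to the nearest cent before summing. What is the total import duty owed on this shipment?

£30,392.89

Line 1 (43.14, Astoria, 1,180 kg, £237,734.60):
Base rate for 43.14 is 5.5% + £0.17/kg.
Additional duty on 43.14 from Astoria: +7.2%. Applied ad valorem rate: 5.5% + 7.2% = 12.7%.
Duty = £237,734.60 × 12.7% + 1,180 × £0.17 = £30,392.89.
Line 2 (07.27, Junistan, 887 kg, £68,902.16):
Base rate for 07.27 is £2.97/kg.
Origin Junistan qualifies under the Drenune–Junistan agreement and 07.27 is covered: preferential rate Free applies instead.
The additional-duty order on 07.27 targets Astoria, not Junistan; it does not apply.
Duty = £68,902.16 × 0% = £0.00.
Total = £30,392.89 + £0.00 = £30,392.89.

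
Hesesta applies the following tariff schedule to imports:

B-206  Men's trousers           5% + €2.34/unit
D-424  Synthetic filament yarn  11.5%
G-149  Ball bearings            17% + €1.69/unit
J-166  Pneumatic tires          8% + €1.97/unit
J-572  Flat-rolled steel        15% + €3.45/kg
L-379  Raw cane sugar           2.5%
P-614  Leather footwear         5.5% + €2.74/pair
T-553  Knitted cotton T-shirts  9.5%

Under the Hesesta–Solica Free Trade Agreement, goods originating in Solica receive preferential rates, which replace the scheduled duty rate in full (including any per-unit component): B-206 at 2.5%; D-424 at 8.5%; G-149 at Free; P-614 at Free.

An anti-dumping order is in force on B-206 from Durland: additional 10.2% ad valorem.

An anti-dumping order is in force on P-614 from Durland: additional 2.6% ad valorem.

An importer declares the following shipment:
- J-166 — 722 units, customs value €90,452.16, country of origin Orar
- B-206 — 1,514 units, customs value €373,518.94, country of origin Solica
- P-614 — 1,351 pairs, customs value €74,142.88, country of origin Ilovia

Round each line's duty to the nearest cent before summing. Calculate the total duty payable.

Line 1 (J-166, Orar, 722 units, €90,452.16):
Base rate for J-166 is 8% + €1.97/unit.
Duty = €90,452.16 × 8% + 722 × €1.97 = €8,658.51.
Line 2 (B-206, Solica, 1,514 units, €373,518.94):
Base rate for B-206 is 5% + €2.34/unit.
Origin Solica qualifies under the Hesesta–Solica agreement and B-206 is covered: preferential rate 2.5% applies instead.
The additional-duty order on B-206 targets Durland, not Solica; it does not apply.
Duty = €373,518.94 × 2.5% = €9,337.97.
Line 3 (P-614, Ilovia, 1,351 pairs, €74,142.88):
Base rate for P-614 is 5.5% + €2.74/pair.
P-614 has an FTA preferential rate, but origin Ilovia is not Solica; base rate stands.
The additional-duty order on P-614 targets Durland, not Ilovia; it does not apply.
Duty = €74,142.88 × 5.5% + 1,351 × €2.74 = €7,779.60.
Total = €8,658.51 + €9,337.97 + €7,779.60 = €25,776.08.

€25,776.08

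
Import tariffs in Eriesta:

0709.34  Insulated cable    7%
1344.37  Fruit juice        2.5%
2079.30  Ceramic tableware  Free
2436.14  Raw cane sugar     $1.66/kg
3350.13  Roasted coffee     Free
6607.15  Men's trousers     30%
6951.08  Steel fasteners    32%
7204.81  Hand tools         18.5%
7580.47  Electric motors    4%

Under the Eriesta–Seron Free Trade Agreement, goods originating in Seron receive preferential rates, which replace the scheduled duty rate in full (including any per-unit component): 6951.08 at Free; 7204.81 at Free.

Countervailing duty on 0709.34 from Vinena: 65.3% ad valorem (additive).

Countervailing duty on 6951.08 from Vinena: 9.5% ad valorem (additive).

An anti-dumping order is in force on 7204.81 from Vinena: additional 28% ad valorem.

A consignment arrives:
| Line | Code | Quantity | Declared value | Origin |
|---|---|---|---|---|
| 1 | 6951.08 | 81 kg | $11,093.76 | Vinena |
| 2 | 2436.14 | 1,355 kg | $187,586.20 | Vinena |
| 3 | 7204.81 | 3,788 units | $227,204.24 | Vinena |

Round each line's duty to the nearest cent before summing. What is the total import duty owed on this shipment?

Line 1 (6951.08, Vinena, 81 kg, $11,093.76):
Base rate for 6951.08 is 32%.
6951.08 has an FTA preferential rate, but origin Vinena is not Seron; base rate stands.
Additional duty on 6951.08 from Vinena: +9.5%. Applied ad valorem rate: 32% + 9.5% = 41.5%.
Duty = $11,093.76 × 41.5% = $4,603.91.
Line 2 (2436.14, Vinena, 1,355 kg, $187,586.20):
Base rate for 2436.14 is $1.66/kg.
Duty = 1,355 × $1.66 = $2,249.30.
Line 3 (7204.81, Vinena, 3,788 units, $227,204.24):
Base rate for 7204.81 is 18.5%.
7204.81 has an FTA preferential rate, but origin Vinena is not Seron; base rate stands.
Additional duty on 7204.81 from Vinena: +28%. Applied ad valorem rate: 18.5% + 28% = 46.5%.
Duty = $227,204.24 × 46.5% = $105,649.97.
Total = $4,603.91 + $2,249.30 + $105,649.97 = $112,503.18.

$112,503.18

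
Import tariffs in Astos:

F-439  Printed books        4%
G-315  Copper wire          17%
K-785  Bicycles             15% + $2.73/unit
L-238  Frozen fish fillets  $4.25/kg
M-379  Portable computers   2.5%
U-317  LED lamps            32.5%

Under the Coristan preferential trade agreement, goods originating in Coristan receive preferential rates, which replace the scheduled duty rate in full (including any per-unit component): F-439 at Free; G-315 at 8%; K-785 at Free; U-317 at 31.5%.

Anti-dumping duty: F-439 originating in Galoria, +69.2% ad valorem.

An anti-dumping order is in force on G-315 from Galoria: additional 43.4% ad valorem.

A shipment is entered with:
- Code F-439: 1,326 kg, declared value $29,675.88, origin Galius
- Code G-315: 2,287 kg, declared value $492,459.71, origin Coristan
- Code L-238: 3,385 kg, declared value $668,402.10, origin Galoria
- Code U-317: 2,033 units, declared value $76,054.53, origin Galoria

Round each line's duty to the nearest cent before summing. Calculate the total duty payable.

$79,687.79

Line 1 (F-439, Galius, 1,326 kg, $29,675.88):
Base rate for F-439 is 4%.
F-439 has an FTA preferential rate, but origin Galius is not Coristan; base rate stands.
The additional-duty order on F-439 targets Galoria, not Galius; it does not apply.
Duty = $29,675.88 × 4% = $1,187.04.
Line 2 (G-315, Coristan, 2,287 kg, $492,459.71):
Base rate for G-315 is 17%.
Origin Coristan qualifies under the Astos–Coristan agreement and G-315 is covered: preferential rate 8% applies instead.
The additional-duty order on G-315 targets Galoria, not Coristan; it does not apply.
Duty = $492,459.71 × 8% = $39,396.78.
Line 3 (L-238, Galoria, 3,385 kg, $668,402.10):
Base rate for L-238 is $4.25/kg.
Duty = 3,385 × $4.25 = $14,386.25.
Line 4 (U-317, Galoria, 2,033 units, $76,054.53):
Base rate for U-317 is 32.5%.
U-317 has an FTA preferential rate, but origin Galoria is not Coristan; base rate stands.
Duty = $76,054.53 × 32.5% = $24,717.72.
Total = $1,187.04 + $39,396.78 + $14,386.25 + $24,717.72 = $79,687.79.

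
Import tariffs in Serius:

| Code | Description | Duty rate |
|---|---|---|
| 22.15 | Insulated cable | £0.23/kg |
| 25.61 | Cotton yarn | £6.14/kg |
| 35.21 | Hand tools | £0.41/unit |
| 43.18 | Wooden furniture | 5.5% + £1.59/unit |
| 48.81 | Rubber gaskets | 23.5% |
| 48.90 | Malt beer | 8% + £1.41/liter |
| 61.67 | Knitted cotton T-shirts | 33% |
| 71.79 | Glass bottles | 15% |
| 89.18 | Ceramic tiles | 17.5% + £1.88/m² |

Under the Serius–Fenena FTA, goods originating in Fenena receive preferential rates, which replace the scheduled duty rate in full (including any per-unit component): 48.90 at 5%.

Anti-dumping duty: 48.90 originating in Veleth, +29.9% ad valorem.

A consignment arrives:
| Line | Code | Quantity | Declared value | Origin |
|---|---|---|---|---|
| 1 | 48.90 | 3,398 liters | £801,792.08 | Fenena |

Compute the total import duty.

Line 1 (48.90, Fenena, 3,398 liters, £801,792.08):
Base rate for 48.90 is 8% + £1.41/liter.
Origin Fenena qualifies under the Serius–Fenena agreement and 48.90 is covered: preferential rate 5% applies instead.
The additional-duty order on 48.90 targets Veleth, not Fenena; it does not apply.
Duty = £801,792.08 × 5% = £40,089.60.

£40,089.60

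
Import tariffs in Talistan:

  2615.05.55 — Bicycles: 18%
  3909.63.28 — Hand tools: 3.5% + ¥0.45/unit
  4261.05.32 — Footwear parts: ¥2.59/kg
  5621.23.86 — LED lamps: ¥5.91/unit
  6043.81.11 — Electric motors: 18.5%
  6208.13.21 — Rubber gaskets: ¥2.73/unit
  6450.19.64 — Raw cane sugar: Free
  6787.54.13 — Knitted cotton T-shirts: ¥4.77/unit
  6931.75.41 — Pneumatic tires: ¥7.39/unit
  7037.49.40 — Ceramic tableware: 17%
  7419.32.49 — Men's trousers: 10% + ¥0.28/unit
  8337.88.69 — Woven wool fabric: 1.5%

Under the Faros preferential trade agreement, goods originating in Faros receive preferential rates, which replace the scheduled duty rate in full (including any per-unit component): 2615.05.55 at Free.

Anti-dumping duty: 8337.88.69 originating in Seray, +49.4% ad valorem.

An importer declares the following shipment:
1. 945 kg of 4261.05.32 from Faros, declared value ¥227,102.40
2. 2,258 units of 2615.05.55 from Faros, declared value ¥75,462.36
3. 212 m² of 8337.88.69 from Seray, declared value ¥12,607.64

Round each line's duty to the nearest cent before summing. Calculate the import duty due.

¥8,864.84

Line 1 (4261.05.32, Faros, 945 kg, ¥227,102.40):
Base rate for 4261.05.32 is ¥2.59/kg.
Origin Faros is the FTA partner but 4261.05.32 is not on the preference list; base rate stands.
Duty = 945 × ¥2.59 = ¥2,447.55.
Line 2 (2615.05.55, Faros, 2,258 units, ¥75,462.36):
Base rate for 2615.05.55 is 18%.
Origin Faros qualifies under the Talistan–Faros agreement and 2615.05.55 is covered: preferential rate Free applies instead.
Duty = ¥75,462.36 × 0% = ¥0.00.
Line 3 (8337.88.69, Seray, 212 m², ¥12,607.64):
Base rate for 8337.88.69 is 1.5%.
Additional duty on 8337.88.69 from Seray: +49.4%. Applied ad valorem rate: 1.5% + 49.4% = 50.9%.
Duty = ¥12,607.64 × 50.9% = ¥6,417.29.
Total = ¥2,447.55 + ¥0.00 + ¥6,417.29 = ¥8,864.84.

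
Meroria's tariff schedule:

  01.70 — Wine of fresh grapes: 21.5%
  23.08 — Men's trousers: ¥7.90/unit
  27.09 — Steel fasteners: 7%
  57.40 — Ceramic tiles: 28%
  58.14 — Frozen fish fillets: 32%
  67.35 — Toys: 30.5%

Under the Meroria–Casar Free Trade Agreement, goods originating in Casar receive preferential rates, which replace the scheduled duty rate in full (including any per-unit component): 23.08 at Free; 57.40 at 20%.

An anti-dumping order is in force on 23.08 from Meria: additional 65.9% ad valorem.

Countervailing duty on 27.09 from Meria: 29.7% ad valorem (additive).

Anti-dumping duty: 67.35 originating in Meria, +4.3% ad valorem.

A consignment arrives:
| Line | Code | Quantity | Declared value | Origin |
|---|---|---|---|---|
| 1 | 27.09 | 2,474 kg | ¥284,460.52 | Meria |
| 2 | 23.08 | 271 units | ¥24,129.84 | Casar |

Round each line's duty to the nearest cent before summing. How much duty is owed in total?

¥104,397.01

Line 1 (27.09, Meria, 2,474 kg, ¥284,460.52):
Base rate for 27.09 is 7%.
Additional duty on 27.09 from Meria: +29.7%. Applied ad valorem rate: 7% + 29.7% = 36.7%.
Duty = ¥284,460.52 × 36.7% = ¥104,397.01.
Line 2 (23.08, Casar, 271 units, ¥24,129.84):
Base rate for 23.08 is ¥7.90/unit.
Origin Casar qualifies under the Meroria–Casar agreement and 23.08 is covered: preferential rate Free applies instead.
The additional-duty order on 23.08 targets Meria, not Casar; it does not apply.
Duty = ¥24,129.84 × 0% = ¥0.00.
Total = ¥104,397.01 + ¥0.00 = ¥104,397.01.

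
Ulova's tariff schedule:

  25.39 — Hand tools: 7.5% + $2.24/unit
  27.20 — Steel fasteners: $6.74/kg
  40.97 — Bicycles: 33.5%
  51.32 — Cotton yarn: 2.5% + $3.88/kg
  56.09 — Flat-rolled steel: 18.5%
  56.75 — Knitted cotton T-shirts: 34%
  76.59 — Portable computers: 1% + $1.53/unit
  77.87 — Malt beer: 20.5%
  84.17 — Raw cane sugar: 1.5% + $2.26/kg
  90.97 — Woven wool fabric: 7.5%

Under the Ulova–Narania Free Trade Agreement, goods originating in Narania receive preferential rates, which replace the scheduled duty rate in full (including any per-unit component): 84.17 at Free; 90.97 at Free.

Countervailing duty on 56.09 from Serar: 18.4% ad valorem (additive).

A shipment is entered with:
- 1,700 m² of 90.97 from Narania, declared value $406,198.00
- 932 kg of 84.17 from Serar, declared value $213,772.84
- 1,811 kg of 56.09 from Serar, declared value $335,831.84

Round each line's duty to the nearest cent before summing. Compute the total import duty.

$129,234.86

Line 1 (90.97, Narania, 1,700 m², $406,198.00):
Base rate for 90.97 is 7.5%.
Origin Narania qualifies under the Ulova–Narania agreement and 90.97 is covered: preferential rate Free applies instead.
Duty = $406,198.00 × 0% = $0.00.
Line 2 (84.17, Serar, 932 kg, $213,772.84):
Base rate for 84.17 is 1.5% + $2.26/kg.
84.17 has an FTA preferential rate, but origin Serar is not Narania; base rate stands.
Duty = $213,772.84 × 1.5% + 932 × $2.26 = $5,312.91.
Line 3 (56.09, Serar, 1,811 kg, $335,831.84):
Base rate for 56.09 is 18.5%.
Additional duty on 56.09 from Serar: +18.4%. Applied ad valorem rate: 18.5% + 18.4% = 36.9%.
Duty = $335,831.84 × 36.9% = $123,921.95.
Total = $0.00 + $5,312.91 + $123,921.95 = $129,234.86.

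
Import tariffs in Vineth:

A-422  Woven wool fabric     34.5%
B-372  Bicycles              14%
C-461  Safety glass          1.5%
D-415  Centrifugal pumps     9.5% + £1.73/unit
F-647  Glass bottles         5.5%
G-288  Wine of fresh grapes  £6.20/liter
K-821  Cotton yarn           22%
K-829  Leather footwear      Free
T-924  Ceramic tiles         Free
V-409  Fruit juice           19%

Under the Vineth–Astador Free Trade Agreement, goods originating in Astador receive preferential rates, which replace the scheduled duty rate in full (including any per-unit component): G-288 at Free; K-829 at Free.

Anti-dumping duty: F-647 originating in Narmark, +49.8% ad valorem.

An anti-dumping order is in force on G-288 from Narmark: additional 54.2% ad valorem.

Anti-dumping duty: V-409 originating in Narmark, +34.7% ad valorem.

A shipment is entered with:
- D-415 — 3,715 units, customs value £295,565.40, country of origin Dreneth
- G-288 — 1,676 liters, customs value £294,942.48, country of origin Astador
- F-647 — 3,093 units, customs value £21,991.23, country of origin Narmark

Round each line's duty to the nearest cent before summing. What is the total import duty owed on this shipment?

Line 1 (D-415, Dreneth, 3,715 units, £295,565.40):
Base rate for D-415 is 9.5% + £1.73/unit.
Duty = £295,565.40 × 9.5% + 3,715 × £1.73 = £34,505.66.
Line 2 (G-288, Astador, 1,676 liters, £294,942.48):
Base rate for G-288 is £6.20/liter.
Origin Astador qualifies under the Vineth–Astador agreement and G-288 is covered: preferential rate Free applies instead.
The additional-duty order on G-288 targets Narmark, not Astador; it does not apply.
Duty = £294,942.48 × 0% = £0.00.
Line 3 (F-647, Narmark, 3,093 units, £21,991.23):
Base rate for F-647 is 5.5%.
Additional duty on F-647 from Narmark: +49.8%. Applied ad valorem rate: 5.5% + 49.8% = 55.3%.
Duty = £21,991.23 × 55.3% = £12,161.15.
Total = £34,505.66 + £0.00 + £12,161.15 = £46,666.81.

£46,666.81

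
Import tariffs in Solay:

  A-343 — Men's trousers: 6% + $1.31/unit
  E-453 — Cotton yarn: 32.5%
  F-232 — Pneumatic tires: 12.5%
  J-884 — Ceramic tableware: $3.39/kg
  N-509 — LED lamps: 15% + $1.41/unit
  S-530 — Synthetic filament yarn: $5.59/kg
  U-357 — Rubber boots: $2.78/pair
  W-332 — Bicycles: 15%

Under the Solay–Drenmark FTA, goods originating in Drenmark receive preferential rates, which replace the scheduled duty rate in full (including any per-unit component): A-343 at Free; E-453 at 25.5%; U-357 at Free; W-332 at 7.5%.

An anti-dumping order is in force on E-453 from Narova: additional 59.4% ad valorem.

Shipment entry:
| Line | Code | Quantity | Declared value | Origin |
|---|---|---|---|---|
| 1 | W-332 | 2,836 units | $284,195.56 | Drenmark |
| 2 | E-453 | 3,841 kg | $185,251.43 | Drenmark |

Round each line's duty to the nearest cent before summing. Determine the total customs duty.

Line 1 (W-332, Drenmark, 2,836 units, $284,195.56):
Base rate for W-332 is 15%.
Origin Drenmark qualifies under the Solay–Drenmark agreement and W-332 is covered: preferential rate 7.5% applies instead.
Duty = $284,195.56 × 7.5% = $21,314.67.
Line 2 (E-453, Drenmark, 3,841 kg, $185,251.43):
Base rate for E-453 is 32.5%.
Origin Drenmark qualifies under the Solay–Drenmark agreement and E-453 is covered: preferential rate 25.5% applies instead.
The additional-duty order on E-453 targets Narova, not Drenmark; it does not apply.
Duty = $185,251.43 × 25.5% = $47,239.11.
Total = $21,314.67 + $47,239.11 = $68,553.78.

$68,553.78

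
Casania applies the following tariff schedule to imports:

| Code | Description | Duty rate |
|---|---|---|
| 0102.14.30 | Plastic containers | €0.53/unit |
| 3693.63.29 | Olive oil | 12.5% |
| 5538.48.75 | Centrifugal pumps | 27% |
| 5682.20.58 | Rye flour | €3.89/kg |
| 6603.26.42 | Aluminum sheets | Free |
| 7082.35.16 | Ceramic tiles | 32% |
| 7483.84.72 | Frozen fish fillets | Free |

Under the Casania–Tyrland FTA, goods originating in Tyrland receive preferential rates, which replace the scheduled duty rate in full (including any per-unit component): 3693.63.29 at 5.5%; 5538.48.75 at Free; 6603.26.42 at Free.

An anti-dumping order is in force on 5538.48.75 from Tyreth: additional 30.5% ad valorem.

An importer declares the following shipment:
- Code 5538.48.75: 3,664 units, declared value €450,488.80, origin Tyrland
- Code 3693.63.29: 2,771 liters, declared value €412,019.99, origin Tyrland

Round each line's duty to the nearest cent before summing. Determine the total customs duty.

€22,661.10

Line 1 (5538.48.75, Tyrland, 3,664 units, €450,488.80):
Base rate for 5538.48.75 is 27%.
Origin Tyrland qualifies under the Casania–Tyrland agreement and 5538.48.75 is covered: preferential rate Free applies instead.
The additional-duty order on 5538.48.75 targets Tyreth, not Tyrland; it does not apply.
Duty = €450,488.80 × 0% = €0.00.
Line 2 (3693.63.29, Tyrland, 2,771 liters, €412,019.99):
Base rate for 3693.63.29 is 12.5%.
Origin Tyrland qualifies under the Casania–Tyrland agreement and 3693.63.29 is covered: preferential rate 5.5% applies instead.
Duty = €412,019.99 × 5.5% = €22,661.10.
Total = €0.00 + €22,661.10 = €22,661.10.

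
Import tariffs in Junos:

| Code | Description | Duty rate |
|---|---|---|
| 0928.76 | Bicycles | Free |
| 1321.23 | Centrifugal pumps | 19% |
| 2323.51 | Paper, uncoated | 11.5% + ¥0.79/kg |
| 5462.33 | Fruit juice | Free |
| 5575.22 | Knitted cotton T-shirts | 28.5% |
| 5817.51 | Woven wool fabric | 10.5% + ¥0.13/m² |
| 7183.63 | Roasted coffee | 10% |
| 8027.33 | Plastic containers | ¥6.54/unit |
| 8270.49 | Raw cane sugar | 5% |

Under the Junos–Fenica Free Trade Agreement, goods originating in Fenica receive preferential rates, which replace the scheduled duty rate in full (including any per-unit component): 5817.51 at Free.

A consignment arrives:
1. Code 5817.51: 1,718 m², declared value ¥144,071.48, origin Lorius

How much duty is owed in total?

Line 1 (5817.51, Lorius, 1,718 m², ¥144,071.48):
Base rate for 5817.51 is 10.5% + ¥0.13/m².
5817.51 has an FTA preferential rate, but origin Lorius is not Fenica; base rate stands.
Duty = ¥144,071.48 × 10.5% + 1,718 × ¥0.13 = ¥15,350.85.

¥15,350.85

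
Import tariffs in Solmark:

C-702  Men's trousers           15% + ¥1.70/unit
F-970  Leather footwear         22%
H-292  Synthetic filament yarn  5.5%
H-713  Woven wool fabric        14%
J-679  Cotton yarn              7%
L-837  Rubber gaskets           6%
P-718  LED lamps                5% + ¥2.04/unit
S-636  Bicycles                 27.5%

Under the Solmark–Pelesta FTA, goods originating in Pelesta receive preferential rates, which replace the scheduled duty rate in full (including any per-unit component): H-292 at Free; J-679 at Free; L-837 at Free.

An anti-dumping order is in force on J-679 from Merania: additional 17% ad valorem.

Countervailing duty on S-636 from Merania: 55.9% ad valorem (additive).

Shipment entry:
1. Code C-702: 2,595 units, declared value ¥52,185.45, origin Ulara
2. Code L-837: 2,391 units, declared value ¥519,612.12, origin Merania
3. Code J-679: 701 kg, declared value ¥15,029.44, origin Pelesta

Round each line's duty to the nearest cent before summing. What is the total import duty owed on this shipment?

Line 1 (C-702, Ulara, 2,595 units, ¥52,185.45):
Base rate for C-702 is 15% + ¥1.70/unit.
Duty = ¥52,185.45 × 15% + 2,595 × ¥1.70 = ¥12,239.32.
Line 2 (L-837, Merania, 2,391 units, ¥519,612.12):
Base rate for L-837 is 6%.
L-837 has an FTA preferential rate, but origin Merania is not Pelesta; base rate stands.
Duty = ¥519,612.12 × 6% = ¥31,176.73.
Line 3 (J-679, Pelesta, 701 kg, ¥15,029.44):
Base rate for J-679 is 7%.
Origin Pelesta qualifies under the Solmark–Pelesta agreement and J-679 is covered: preferential rate Free applies instead.
The additional-duty order on J-679 targets Merania, not Pelesta; it does not apply.
Duty = ¥15,029.44 × 0% = ¥0.00.
Total = ¥12,239.32 + ¥31,176.73 + ¥0.00 = ¥43,416.05.

¥43,416.05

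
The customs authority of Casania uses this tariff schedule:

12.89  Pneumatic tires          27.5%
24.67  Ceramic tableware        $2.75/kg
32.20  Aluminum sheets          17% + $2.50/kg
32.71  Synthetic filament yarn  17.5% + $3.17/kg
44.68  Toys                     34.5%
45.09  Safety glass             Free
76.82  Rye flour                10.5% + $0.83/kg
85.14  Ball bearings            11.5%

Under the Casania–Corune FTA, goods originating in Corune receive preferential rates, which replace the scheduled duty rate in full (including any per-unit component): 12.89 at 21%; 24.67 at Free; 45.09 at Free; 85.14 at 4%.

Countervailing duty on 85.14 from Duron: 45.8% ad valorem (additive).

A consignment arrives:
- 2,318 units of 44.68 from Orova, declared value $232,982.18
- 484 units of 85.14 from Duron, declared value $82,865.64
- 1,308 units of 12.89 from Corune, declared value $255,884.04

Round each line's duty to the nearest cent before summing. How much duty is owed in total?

$181,596.51

Line 1 (44.68, Orova, 2,318 units, $232,982.18):
Base rate for 44.68 is 34.5%.
Duty = $232,982.18 × 34.5% = $80,378.85.
Line 2 (85.14, Duron, 484 units, $82,865.64):
Base rate for 85.14 is 11.5%.
85.14 has an FTA preferential rate, but origin Duron is not Corune; base rate stands.
Additional duty on 85.14 from Duron: +45.8%. Applied ad valorem rate: 11.5% + 45.8% = 57.3%.
Duty = $82,865.64 × 57.3% = $47,482.01.
Line 3 (12.89, Corune, 1,308 units, $255,884.04):
Base rate for 12.89 is 27.5%.
Origin Corune qualifies under the Casania–Corune agreement and 12.89 is covered: preferential rate 21% applies instead.
Duty = $255,884.04 × 21% = $53,735.65.
Total = $80,378.85 + $47,482.01 + $53,735.65 = $181,596.51.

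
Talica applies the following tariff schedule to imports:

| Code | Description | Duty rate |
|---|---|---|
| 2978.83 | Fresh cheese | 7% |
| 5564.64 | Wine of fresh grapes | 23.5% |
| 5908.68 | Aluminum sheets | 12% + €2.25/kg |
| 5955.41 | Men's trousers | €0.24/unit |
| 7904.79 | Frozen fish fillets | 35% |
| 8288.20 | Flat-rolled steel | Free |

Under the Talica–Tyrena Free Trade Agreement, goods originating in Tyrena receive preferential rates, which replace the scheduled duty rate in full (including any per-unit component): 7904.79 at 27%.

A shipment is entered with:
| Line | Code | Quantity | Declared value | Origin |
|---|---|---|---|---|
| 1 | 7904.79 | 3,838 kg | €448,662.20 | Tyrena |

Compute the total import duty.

€121,138.79

Line 1 (7904.79, Tyrena, 3,838 kg, €448,662.20):
Base rate for 7904.79 is 35%.
Origin Tyrena qualifies under the Talica–Tyrena agreement and 7904.79 is covered: preferential rate 27% applies instead.
Duty = €448,662.20 × 27% = €121,138.79.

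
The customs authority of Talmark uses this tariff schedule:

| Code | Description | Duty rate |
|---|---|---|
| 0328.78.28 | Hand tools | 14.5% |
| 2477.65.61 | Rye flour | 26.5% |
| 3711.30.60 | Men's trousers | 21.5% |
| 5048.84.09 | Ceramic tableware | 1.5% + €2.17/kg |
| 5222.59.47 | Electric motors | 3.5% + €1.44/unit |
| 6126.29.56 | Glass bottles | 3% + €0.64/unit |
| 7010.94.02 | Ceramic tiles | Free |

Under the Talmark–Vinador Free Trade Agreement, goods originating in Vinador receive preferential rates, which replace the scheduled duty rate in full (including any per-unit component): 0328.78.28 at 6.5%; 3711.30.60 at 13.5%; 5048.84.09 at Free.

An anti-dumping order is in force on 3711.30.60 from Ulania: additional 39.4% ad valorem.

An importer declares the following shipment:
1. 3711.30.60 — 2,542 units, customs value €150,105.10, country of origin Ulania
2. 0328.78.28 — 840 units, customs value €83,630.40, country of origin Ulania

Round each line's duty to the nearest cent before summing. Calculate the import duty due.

€103,540.42

Line 1 (3711.30.60, Ulania, 2,542 units, €150,105.10):
Base rate for 3711.30.60 is 21.5%.
3711.30.60 has an FTA preferential rate, but origin Ulania is not Vinador; base rate stands.
Additional duty on 3711.30.60 from Ulania: +39.4%. Applied ad valorem rate: 21.5% + 39.4% = 60.9%.
Duty = €150,105.10 × 60.9% = €91,414.01.
Line 2 (0328.78.28, Ulania, 840 units, €83,630.40):
Base rate for 0328.78.28 is 14.5%.
0328.78.28 has an FTA preferential rate, but origin Ulania is not Vinador; base rate stands.
Duty = €83,630.40 × 14.5% = €12,126.41.
Total = €91,414.01 + €12,126.41 = €103,540.42.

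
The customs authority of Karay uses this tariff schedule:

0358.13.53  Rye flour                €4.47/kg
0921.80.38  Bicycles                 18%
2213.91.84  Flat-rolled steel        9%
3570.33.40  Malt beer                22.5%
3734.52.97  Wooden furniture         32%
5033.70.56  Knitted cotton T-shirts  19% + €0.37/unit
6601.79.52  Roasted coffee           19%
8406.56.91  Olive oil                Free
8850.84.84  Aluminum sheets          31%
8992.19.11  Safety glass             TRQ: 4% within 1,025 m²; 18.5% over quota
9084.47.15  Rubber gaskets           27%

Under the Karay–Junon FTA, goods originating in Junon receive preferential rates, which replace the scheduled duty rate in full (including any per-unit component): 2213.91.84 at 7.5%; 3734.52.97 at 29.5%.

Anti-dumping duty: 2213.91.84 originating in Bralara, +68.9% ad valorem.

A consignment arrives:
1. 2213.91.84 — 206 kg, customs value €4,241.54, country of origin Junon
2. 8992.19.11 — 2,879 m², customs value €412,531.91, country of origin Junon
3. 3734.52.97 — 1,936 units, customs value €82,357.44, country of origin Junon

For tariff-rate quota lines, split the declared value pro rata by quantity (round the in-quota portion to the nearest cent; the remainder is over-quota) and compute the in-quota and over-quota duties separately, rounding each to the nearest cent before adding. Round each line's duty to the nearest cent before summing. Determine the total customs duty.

Line 1 (2213.91.84, Junon, 206 kg, €4,241.54):
Base rate for 2213.91.84 is 9%.
Origin Junon qualifies under the Karay–Junon agreement and 2213.91.84 is covered: preferential rate 7.5% applies instead.
The additional-duty order on 2213.91.84 targets Bralara, not Junon; it does not apply.
Duty = €4,241.54 × 7.5% = €318.12.
Line 2 (8992.19.11, Junon, 2,879 m², €412,531.91):
Code 8992.19.11 is under a tariff-rate quota (threshold 1,025 m²). In-quota: 1,025 m² at 4%; over-quota: 1,854 m² at 18.5%.
Pro-rata value split: in-quota = €412,531.91 × 1,025/2,879 = €146,872.25; over-quota = €412,531.91 − €146,872.25 = €265,659.66.
In-quota duty = €146,872.25 × 4% = €5,874.89. Over-quota duty = €265,659.66 × 18.5% = €49,147.04.
Line duty = €5,874.89 + €49,147.04 = €55,021.93.
Line 3 (3734.52.97, Junon, 1,936 units, €82,357.44):
Base rate for 3734.52.97 is 32%.
Origin Junon qualifies under the Karay–Junon agreement and 3734.52.97 is covered: preferential rate 29.5% applies instead.
Duty = €82,357.44 × 29.5% = €24,295.44.
Total = €318.12 + €55,021.93 + €24,295.44 = €79,635.49.

€79,635.49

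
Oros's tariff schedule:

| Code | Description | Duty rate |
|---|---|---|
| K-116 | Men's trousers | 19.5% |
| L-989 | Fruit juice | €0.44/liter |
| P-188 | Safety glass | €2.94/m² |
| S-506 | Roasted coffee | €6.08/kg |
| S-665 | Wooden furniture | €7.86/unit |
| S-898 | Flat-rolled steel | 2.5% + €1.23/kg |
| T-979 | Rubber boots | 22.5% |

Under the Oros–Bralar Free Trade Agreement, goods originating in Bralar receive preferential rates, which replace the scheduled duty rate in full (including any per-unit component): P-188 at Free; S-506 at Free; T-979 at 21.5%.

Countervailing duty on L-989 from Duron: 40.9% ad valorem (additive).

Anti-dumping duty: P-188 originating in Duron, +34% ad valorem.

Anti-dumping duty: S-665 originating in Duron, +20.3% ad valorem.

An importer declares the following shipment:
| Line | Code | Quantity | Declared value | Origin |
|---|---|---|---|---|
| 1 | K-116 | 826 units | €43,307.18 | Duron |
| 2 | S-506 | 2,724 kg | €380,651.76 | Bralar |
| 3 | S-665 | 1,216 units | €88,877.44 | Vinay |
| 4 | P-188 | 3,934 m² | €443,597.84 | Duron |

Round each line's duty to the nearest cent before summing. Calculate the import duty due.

Line 1 (K-116, Duron, 826 units, €43,307.18):
Base rate for K-116 is 19.5%.
Duty = €43,307.18 × 19.5% = €8,444.90.
Line 2 (S-506, Bralar, 2,724 kg, €380,651.76):
Base rate for S-506 is €6.08/kg.
Origin Bralar qualifies under the Oros–Bralar agreement and S-506 is covered: preferential rate Free applies instead.
Duty = €380,651.76 × 0% = €0.00.
Line 3 (S-665, Vinay, 1,216 units, €88,877.44):
Base rate for S-665 is €7.86/unit.
The additional-duty order on S-665 targets Duron, not Vinay; it does not apply.
Duty = 1,216 × €7.86 = €9,557.76.
Line 4 (P-188, Duron, 3,934 m², €443,597.84):
Base rate for P-188 is €2.94/m².
P-188 has an FTA preferential rate, but origin Duron is not Bralar; base rate stands.
Additional duty on P-188 from Duron: +34% ad valorem. Applied ad valorem rate = 34%.
Duty = €443,597.84 × 34% + 3,934 × €2.94 = €162,389.23.
Total = €8,444.90 + €0.00 + €9,557.76 + €162,389.23 = €180,391.89.

€180,391.89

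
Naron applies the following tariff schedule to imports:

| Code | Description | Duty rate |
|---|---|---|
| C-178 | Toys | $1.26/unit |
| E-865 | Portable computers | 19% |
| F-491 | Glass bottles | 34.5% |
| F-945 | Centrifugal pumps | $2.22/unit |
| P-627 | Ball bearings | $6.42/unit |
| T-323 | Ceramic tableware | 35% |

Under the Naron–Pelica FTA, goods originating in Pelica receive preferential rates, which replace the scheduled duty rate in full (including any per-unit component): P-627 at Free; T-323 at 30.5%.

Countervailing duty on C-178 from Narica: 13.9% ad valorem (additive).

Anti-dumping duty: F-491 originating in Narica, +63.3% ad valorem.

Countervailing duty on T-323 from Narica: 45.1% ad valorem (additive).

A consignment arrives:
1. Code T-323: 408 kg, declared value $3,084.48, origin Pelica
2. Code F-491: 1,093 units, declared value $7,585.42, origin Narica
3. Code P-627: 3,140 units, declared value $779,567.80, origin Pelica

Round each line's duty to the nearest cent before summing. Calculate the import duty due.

$8,359.31

Line 1 (T-323, Pelica, 408 kg, $3,084.48):
Base rate for T-323 is 35%.
Origin Pelica qualifies under the Naron–Pelica agreement and T-323 is covered: preferential rate 30.5% applies instead.
The additional-duty order on T-323 targets Narica, not Pelica; it does not apply.
Duty = $3,084.48 × 30.5% = $940.77.
Line 2 (F-491, Narica, 1,093 units, $7,585.42):
Base rate for F-491 is 34.5%.
Additional duty on F-491 from Narica: +63.3%. Applied ad valorem rate: 34.5% + 63.3% = 97.8%.
Duty = $7,585.42 × 97.8% = $7,418.54.
Line 3 (P-627, Pelica, 3,140 units, $779,567.80):
Base rate for P-627 is $6.42/unit.
Origin Pelica qualifies under the Naron–Pelica agreement and P-627 is covered: preferential rate Free applies instead.
Duty = $779,567.80 × 0% = $0.00.
Total = $940.77 + $7,418.54 + $0.00 = $8,359.31.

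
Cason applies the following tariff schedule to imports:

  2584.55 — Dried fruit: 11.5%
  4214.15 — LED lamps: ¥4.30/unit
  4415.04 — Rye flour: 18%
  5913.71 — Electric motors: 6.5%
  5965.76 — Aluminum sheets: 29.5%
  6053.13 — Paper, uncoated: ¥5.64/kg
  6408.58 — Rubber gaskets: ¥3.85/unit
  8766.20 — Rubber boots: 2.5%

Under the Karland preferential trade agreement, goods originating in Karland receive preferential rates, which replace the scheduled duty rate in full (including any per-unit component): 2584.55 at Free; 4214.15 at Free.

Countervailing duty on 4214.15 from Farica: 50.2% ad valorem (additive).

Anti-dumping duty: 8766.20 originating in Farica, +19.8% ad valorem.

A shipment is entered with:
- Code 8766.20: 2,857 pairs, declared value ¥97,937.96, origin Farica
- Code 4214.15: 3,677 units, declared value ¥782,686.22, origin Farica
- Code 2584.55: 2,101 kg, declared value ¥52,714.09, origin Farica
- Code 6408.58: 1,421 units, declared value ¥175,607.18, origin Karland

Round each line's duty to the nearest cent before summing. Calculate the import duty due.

¥442,092.72

Line 1 (8766.20, Farica, 2,857 pairs, ¥97,937.96):
Base rate for 8766.20 is 2.5%.
Additional duty on 8766.20 from Farica: +19.8%. Applied ad valorem rate: 2.5% + 19.8% = 22.3%.
Duty = ¥97,937.96 × 22.3% = ¥21,840.17.
Line 2 (4214.15, Farica, 3,677 units, ¥782,686.22):
Base rate for 4214.15 is ¥4.30/unit.
4214.15 has an FTA preferential rate, but origin Farica is not Karland; base rate stands.
Additional duty on 4214.15 from Farica: +50.2% ad valorem. Applied ad valorem rate = 50.2%.
Duty = ¥782,686.22 × 50.2% + 3,677 × ¥4.30 = ¥408,719.58.
Line 3 (2584.55, Farica, 2,101 kg, ¥52,714.09):
Base rate for 2584.55 is 11.5%.
2584.55 has an FTA preferential rate, but origin Farica is not Karland; base rate stands.
Duty = ¥52,714.09 × 11.5% = ¥6,062.12.
Line 4 (6408.58, Karland, 1,421 units, ¥175,607.18):
Base rate for 6408.58 is ¥3.85/unit.
Origin Karland is the FTA partner but 6408.58 is not on the preference list; base rate stands.
Duty = 1,421 × ¥3.85 = ¥5,470.85.
Total = ¥21,840.17 + ¥408,719.58 + ¥6,062.12 + ¥5,470.85 = ¥442,092.72.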